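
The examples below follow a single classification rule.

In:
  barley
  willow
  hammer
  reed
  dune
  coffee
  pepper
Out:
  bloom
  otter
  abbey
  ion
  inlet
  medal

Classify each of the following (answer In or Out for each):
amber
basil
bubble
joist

Out, Out, In, Out

'In' ⟺ even length.
amber → length 5 → Out.
basil → length 5 → Out.
bubble → length 6 → In.
joist → length 5 → Out.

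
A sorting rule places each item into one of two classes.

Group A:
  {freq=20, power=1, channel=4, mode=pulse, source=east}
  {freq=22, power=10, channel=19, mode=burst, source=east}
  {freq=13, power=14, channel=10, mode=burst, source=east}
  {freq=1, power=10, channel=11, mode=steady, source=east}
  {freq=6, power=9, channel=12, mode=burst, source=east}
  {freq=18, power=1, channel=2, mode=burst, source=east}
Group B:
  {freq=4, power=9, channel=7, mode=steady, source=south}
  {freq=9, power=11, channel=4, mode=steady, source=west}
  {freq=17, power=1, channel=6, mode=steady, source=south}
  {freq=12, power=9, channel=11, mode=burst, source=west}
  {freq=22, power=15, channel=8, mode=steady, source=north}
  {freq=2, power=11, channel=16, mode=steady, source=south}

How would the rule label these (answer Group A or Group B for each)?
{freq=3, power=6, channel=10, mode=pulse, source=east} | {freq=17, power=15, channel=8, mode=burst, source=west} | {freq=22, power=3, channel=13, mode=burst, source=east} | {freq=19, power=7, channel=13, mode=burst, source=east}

Group A, Group B, Group A, Group A

All 'Group A' examples share one property — source is east — and every 'Group B' example lacks it.
{freq=3, power=6, channel=10, mode=pulse, source=east}: source is east, has this property → Group A.
{freq=17, power=15, channel=8, mode=burst, source=west}: source is west, lacks this property → Group B.
{freq=22, power=3, channel=13, mode=burst, source=east}: source is east, has this property → Group A.
{freq=19, power=7, channel=13, mode=burst, source=east}: source is east, has this property → Group A.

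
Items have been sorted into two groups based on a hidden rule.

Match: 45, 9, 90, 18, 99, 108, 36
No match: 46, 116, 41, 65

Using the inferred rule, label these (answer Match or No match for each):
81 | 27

Match, Match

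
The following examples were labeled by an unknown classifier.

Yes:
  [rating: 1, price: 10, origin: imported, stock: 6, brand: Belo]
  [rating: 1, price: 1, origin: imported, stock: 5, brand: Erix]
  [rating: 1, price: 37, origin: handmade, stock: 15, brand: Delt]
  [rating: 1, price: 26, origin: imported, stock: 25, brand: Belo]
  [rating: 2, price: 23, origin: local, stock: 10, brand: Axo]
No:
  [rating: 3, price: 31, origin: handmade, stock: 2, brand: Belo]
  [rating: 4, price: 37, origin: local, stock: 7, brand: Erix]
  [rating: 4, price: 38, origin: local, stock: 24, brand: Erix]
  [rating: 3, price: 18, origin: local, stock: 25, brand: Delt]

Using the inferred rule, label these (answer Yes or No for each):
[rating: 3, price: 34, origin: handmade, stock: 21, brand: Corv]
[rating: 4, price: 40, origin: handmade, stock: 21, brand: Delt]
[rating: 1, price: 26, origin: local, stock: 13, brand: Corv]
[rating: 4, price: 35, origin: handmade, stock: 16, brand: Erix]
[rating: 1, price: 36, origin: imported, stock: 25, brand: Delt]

No, No, Yes, No, Yes

A rule that fits every label: rating ≤ 2 — true of each 'Yes' example, false of each 'No' one.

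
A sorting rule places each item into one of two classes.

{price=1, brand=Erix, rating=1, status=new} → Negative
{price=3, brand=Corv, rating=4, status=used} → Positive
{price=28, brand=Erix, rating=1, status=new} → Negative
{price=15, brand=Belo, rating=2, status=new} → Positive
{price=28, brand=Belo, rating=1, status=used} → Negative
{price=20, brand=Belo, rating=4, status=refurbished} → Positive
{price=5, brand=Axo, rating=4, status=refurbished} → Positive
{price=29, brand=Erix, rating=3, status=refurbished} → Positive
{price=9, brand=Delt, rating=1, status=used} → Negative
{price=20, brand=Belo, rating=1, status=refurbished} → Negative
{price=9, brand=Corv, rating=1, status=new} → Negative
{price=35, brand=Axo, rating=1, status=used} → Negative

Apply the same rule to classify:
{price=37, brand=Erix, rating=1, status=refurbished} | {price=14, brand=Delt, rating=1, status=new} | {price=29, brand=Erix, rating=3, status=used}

The pattern is that an item is 'Positive' exactly when: rating ≥ 2.

Negative, Negative, Positive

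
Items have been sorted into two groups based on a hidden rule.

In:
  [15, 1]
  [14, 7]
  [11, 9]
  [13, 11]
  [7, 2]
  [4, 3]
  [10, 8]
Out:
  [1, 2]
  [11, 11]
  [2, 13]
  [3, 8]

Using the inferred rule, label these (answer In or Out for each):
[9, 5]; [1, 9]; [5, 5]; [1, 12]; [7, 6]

In, Out, Out, Out, In

The simplest hypothesis consistent with all the labels is: first > second.
[9, 5]: 9 > 5 — has this property, so In. [1, 9]: 1 < 9 — doesn't match, so Out. [5, 5]: 5 = 5 — doesn't match, so Out. [1, 12]: 1 < 12 — doesn't match, so Out. [7, 6]: 7 > 6 — has this property, so In.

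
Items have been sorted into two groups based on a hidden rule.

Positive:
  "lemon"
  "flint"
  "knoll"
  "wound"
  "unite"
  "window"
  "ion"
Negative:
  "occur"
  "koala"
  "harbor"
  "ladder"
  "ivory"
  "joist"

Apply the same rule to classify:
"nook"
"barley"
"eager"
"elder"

Positive, Negative, Negative, Negative

Checking candidate rules against both groups, what survives is: contains 'n'.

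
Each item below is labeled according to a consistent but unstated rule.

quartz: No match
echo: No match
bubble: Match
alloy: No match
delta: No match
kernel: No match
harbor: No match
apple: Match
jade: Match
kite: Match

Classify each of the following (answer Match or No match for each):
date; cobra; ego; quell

Every 'Match' example satisfies: ends with 'e'. None of the 'No match' examples do.
date → ends with 'e' → Match. cobra → ends with 'a' → No match. ego → ends with 'o' → No match. quell → ends with 'l' → No match.

Match, No match, No match, No match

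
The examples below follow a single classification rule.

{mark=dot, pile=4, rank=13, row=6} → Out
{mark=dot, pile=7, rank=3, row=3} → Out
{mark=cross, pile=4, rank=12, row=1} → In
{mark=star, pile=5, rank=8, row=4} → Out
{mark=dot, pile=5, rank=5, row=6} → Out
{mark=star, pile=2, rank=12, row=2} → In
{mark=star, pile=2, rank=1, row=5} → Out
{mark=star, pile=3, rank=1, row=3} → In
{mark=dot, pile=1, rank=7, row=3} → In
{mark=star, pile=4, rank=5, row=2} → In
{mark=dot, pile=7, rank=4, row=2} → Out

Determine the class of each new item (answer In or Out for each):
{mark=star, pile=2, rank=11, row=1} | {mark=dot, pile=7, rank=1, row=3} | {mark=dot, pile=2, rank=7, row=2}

The simplest hypothesis consistent with all the labels is: row ≤ 3 AND pile ≤ 4.
In: {mark=star, pile=2, rank=11, row=1}, since row = 1, pile = 2. Out: {mark=dot, pile=7, rank=1, row=3}, since row = 3, pile = 7. In: {mark=dot, pile=2, rank=7, row=2}, since row = 2, pile = 2.

In, Out, In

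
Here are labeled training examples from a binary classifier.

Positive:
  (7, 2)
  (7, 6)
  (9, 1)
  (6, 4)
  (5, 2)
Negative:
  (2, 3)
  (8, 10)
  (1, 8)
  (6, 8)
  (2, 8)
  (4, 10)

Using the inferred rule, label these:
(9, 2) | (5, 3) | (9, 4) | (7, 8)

Positive, Positive, Positive, Negative

All 'Positive' examples share one property — first > second — and every 'Negative' example lacks it.
(9, 2): 9 > 2, matches → Positive.
(5, 3): 5 > 3, matches → Positive.
(9, 4): 9 > 4, matches → Positive.
(7, 8): 7 < 8, fails the rule → Negative.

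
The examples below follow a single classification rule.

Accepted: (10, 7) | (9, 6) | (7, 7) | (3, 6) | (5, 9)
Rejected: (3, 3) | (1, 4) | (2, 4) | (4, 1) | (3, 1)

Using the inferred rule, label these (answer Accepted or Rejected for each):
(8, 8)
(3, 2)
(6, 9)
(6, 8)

Accepted, Rejected, Accepted, Accepted

'Accepted' ⟺ sum ≥ 9.
Accepted: (8, 8), since 8+8 = 16.
Rejected: (3, 2), since 3+2 = 5.
Accepted: (6, 9), since 6+9 = 15.
Accepted: (6, 8), since 6+8 = 14.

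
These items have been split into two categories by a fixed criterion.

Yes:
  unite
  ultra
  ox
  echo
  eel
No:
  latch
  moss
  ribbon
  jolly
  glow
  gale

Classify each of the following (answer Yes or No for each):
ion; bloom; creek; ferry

Yes, No, No, No

The distinguishing property — starts with a vowel — holds for all the 'Yes' cases and none of the 'No' cases.
ion: Yes (starts with 'i'). bloom: No (starts with 'b'). creek: No (starts with 'c'). ferry: No (starts with 'f').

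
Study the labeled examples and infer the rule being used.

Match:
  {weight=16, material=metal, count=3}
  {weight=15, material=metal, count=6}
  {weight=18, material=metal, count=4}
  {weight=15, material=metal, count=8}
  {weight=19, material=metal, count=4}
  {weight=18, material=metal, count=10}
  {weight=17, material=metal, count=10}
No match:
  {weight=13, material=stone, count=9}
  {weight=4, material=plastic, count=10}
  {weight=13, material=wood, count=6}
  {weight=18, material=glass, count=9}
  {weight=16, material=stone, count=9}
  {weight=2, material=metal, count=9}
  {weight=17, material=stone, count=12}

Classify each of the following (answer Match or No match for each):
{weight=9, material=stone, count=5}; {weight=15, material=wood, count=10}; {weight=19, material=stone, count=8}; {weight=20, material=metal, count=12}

'Match' ⟺ material is metal AND weight ≥ 4.
{weight=9, material=stone, count=5}: material is stone, weight = 9, does not fit → No match.
{weight=15, material=wood, count=10}: material is wood, weight = 15, does not fit → No match.
{weight=19, material=stone, count=8}: material is stone, weight = 19, does not fit → No match.
{weight=20, material=metal, count=12}: material is metal, weight = 20, has this property → Match.

No match, No match, No match, Match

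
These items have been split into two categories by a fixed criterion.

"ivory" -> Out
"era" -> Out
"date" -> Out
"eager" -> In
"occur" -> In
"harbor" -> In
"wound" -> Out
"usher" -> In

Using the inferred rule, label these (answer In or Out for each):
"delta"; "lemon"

The rule appears to be: ends with 'r'.
"delta": ends with 'a', does not fit → Out.
"lemon": ends with 'n', does not fit → Out.

Out, Out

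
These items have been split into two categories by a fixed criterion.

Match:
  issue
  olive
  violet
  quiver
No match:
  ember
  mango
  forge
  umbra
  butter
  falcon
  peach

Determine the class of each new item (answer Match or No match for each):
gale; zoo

A rule that fits every label: contains 'i' — true of each 'Match' example, false of each 'No match' one.
gale — no 'i', hence No match. zoo — no 'i', hence No match.

No match, No match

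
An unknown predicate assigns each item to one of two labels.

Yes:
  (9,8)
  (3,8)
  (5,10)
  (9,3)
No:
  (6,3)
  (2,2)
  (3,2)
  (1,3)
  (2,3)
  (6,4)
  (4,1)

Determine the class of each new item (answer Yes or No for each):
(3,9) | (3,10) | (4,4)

Yes, Yes, No

The pattern is that an item is 'Yes' exactly when: sum ≥ 11.
(3,9): 3+9 = 12 — passes, so Yes. (3,10): 3+10 = 13 — passes, so Yes. (4,4): 4+4 = 8 — lacks this property, so No.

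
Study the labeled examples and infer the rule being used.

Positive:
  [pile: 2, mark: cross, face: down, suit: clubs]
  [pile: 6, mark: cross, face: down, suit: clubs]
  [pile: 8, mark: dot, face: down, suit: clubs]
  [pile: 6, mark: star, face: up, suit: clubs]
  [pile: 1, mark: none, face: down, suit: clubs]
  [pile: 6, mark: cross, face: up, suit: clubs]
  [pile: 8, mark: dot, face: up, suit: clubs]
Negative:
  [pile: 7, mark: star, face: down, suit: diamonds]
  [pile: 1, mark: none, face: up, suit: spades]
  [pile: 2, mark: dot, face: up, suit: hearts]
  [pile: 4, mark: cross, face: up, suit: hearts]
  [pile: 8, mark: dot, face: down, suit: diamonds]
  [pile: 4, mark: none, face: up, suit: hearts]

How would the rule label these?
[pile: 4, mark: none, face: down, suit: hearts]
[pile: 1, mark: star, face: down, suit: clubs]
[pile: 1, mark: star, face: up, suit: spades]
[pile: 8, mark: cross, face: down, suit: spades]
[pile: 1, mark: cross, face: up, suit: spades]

'Positive' ⟺ suit is clubs.

Negative, Positive, Negative, Negative, Negative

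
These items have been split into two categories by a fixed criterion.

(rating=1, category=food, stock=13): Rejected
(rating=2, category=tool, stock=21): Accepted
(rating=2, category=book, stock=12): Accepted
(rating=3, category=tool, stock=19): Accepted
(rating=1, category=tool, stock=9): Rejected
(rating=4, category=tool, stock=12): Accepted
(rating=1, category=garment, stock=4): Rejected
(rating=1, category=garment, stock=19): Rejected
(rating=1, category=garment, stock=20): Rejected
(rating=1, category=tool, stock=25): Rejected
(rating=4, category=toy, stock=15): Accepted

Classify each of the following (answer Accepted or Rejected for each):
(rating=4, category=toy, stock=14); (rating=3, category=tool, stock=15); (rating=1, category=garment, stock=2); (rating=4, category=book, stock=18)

Every 'Accepted' example satisfies: rating ≥ 2. None of the 'Rejected' examples do.
(rating=4, category=toy, stock=14): rating = 4 — fits, so Accepted.
(rating=3, category=tool, stock=15): rating = 3 — fits, so Accepted.
(rating=1, category=garment, stock=2): rating = 1 — does not fit, so Rejected.
(rating=4, category=book, stock=18): rating = 4 — fits, so Accepted.

Accepted, Accepted, Rejected, Accepted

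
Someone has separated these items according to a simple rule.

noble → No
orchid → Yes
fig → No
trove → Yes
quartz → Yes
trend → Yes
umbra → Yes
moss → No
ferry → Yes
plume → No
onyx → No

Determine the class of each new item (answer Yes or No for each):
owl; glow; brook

The rule appears to be: contains 'r'.
owl — no 'r', hence No.
glow — no 'r', hence No.
brook — has 'r', hence Yes.

No, No, Yes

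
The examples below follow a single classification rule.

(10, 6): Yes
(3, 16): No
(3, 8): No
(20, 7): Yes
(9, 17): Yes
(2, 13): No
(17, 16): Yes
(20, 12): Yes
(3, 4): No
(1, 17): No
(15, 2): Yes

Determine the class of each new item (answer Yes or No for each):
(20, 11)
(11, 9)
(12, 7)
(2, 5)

All 'Yes' examples share one property — first ≥ 4 — and every 'No' example lacks it.
(20, 11): Yes (first 20).
(11, 9): Yes (first 11).
(12, 7): Yes (first 12).
(2, 5): No (first 2).

Yes, Yes, Yes, No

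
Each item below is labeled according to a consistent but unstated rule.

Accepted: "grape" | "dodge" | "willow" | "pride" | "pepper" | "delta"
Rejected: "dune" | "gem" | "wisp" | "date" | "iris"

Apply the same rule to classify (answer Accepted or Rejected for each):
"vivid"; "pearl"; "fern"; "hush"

One predicate separates the groups cleanly: length ≥ 5.
Accepted: "vivid", since length 5. Accepted: "pearl", since length 5. Rejected: "fern", since length 4. Rejected: "hush", since length 4.

Accepted, Accepted, Rejected, Rejected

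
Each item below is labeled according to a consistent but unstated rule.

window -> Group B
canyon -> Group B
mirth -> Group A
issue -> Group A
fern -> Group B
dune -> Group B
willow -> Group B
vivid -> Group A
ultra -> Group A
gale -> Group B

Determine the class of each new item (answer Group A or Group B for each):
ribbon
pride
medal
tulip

Group B, Group A, Group A, Group A

The simplest hypothesis consistent with all the labels is: odd length.
ribbon: Group B (length 6).
pride: Group A (length 5).
medal: Group A (length 5).
tulip: Group A (length 5).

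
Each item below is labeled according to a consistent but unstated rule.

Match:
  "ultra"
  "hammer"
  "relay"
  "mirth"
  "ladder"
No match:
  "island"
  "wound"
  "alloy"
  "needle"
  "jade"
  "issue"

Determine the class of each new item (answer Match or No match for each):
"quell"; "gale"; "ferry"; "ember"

No match, No match, Match, Match

Comparing the two groups points to one rule — contains 'r'.
"quell": No match (no 'r'). "gale": No match (no 'r'). "ferry": Match (has 'r'). "ember": Match (has 'r').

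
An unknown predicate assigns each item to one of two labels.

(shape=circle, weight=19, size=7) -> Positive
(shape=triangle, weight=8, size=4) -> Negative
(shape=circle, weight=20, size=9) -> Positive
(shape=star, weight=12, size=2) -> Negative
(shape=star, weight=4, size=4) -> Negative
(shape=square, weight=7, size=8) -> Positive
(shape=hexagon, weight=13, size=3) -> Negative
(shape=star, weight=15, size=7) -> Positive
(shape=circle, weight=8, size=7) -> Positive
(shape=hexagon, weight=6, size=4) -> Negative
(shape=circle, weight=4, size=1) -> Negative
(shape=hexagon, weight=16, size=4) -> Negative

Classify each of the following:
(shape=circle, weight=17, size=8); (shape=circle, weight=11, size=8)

Positive, Positive

The common property of the 'Positive' items is: size ≥ 7. No 'Negative' item has it.
(shape=circle, weight=17, size=8): Positive (size = 8). (shape=circle, weight=11, size=8): Positive (size = 8).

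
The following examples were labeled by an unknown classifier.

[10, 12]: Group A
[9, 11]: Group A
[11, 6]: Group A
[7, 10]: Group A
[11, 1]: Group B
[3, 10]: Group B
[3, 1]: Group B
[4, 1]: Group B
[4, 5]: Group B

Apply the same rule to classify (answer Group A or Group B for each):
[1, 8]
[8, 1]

The rule appears to be: sum ≥ 17.
[1, 8]: 1+8 = 9 — does not pass, so Group B.
[8, 1]: 8+1 = 9 — does not pass, so Group B.

Group B, Group B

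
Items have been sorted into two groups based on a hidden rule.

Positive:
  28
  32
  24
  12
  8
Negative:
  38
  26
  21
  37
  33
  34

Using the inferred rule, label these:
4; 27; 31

Positive, Negative, Negative

The pattern is that an item is 'Positive' exactly when: multiple of 4.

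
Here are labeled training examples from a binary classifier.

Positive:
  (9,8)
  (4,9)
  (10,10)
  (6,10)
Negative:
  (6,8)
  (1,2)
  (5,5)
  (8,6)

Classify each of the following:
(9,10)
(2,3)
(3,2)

The common property of the 'Positive' items is: max ≥ 9. No 'Negative' item has it.
Positive: (9,10), since max 10. Negative: (2,3), since max 3. Negative: (3,2), since max 3.

Positive, Negative, Negative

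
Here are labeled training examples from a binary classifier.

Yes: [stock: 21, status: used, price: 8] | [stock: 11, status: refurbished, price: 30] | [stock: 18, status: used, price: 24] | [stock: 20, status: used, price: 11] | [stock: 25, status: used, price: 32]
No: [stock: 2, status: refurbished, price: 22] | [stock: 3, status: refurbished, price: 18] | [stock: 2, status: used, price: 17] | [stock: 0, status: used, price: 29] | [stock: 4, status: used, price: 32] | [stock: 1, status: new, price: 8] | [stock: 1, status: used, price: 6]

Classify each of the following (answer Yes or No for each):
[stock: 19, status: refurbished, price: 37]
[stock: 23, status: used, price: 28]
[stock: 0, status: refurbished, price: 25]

All 'Yes' examples share one property — stock ≥ 11 — and every 'No' example lacks it.

Yes, Yes, No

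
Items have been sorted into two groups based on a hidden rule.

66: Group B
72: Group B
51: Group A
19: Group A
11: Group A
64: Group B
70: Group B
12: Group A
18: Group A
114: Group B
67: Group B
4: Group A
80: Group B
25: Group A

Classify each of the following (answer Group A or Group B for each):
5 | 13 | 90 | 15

One predicate separates the groups cleanly: at most 51.
5: 5 ≤ 51, matches → Group A. 13: 13 ≤ 51, matches → Group A. 90: 90 > 51, fails this test → Group B. 15: 15 ≤ 51, matches → Group A.

Group A, Group A, Group B, Group A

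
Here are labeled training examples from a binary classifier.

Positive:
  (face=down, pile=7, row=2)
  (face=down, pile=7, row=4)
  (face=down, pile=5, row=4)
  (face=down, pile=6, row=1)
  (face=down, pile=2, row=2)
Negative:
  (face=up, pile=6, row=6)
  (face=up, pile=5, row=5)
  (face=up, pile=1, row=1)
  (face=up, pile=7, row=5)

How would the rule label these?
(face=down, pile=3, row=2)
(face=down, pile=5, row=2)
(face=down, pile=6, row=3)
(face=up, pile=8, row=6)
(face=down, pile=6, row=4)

Positive, Positive, Positive, Negative, Positive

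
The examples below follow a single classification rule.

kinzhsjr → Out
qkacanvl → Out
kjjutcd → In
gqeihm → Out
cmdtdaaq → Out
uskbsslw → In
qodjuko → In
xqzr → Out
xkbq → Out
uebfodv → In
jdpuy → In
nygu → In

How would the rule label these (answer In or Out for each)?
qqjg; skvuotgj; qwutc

Out, In, In

The pattern is that an item is 'In' exactly when: contains 'u'.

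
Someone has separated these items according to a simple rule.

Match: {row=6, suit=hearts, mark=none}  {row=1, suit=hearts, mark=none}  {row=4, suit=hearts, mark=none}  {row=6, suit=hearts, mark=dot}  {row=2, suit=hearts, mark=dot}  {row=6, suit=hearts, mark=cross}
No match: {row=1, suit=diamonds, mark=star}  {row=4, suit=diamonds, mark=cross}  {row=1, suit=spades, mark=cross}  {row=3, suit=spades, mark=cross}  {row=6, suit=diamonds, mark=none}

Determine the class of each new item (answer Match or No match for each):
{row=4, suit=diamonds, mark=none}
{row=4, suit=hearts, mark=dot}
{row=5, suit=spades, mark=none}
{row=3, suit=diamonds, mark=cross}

No match, Match, No match, No match

A rule that fits every label: suit is hearts — true of each 'Match' example, false of each 'No match' one.
{row=4, suit=diamonds, mark=none}: suit is diamonds — doesn't qualify, so No match. {row=4, suit=hearts, mark=dot}: suit is hearts — passes, so Match. {row=5, suit=spades, mark=none}: suit is spades — doesn't qualify, so No match. {row=3, suit=diamonds, mark=cross}: suit is diamonds — doesn't qualify, so No match.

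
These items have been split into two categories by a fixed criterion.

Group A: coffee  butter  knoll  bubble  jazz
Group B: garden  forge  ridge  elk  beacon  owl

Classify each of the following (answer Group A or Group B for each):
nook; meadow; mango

Group A, Group B, Group B

The rule appears to be: has a double letter.
nook → 'oo' doubled → Group A. meadow → no doubled letter → Group B. mango → no doubled letter → Group B.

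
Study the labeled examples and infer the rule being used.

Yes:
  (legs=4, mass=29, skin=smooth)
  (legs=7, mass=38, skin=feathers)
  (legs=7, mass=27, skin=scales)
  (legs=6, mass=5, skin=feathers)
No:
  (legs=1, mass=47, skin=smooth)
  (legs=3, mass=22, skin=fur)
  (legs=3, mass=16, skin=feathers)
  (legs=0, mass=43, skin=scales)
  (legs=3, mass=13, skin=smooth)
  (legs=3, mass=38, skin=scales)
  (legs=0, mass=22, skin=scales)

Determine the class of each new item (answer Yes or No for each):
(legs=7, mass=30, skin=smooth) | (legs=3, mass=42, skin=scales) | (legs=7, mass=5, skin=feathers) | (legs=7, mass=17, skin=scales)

Yes, No, Yes, Yes

Rule: legs ≥ 4. This holds for each 'Yes' example and fails for each 'No' one.
(legs=7, mass=30, skin=smooth) — legs = 7, hence Yes.
(legs=3, mass=42, skin=scales) — legs = 3, hence No.
(legs=7, mass=5, skin=feathers) — legs = 7, hence Yes.
(legs=7, mass=17, skin=scales) — legs = 7, hence Yes.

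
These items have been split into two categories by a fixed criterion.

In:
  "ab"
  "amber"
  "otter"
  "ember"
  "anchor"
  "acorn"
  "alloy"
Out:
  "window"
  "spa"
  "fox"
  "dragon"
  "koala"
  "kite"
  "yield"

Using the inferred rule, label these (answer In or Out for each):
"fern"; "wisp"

Rule: starts with a vowel. This holds for each 'In' example and fails for each 'Out' one.
"fern": starts with 'f' — doesn't match, so Out. "wisp": starts with 'w' — doesn't match, so Out.

Out, Out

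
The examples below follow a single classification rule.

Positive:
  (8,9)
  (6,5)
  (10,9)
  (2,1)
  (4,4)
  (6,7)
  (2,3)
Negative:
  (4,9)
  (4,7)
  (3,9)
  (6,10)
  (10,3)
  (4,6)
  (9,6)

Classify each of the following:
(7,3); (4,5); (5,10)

Negative, Positive, Negative

The classifier is using: |first − second| ≤ 1.
(7,3) — |7−3| = 4, hence Negative.
(4,5) — |4−5| = 1, hence Positive.
(5,10) — |5−10| = 5, hence Negative.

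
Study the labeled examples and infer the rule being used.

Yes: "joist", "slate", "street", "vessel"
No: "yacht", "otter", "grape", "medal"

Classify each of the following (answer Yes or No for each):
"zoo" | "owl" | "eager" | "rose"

Comparing the two groups points to one rule — contains 's'.
"zoo": No (no 's'). "owl": No (no 's'). "eager": No (no 's'). "rose": Yes (has 's').

No, No, No, Yes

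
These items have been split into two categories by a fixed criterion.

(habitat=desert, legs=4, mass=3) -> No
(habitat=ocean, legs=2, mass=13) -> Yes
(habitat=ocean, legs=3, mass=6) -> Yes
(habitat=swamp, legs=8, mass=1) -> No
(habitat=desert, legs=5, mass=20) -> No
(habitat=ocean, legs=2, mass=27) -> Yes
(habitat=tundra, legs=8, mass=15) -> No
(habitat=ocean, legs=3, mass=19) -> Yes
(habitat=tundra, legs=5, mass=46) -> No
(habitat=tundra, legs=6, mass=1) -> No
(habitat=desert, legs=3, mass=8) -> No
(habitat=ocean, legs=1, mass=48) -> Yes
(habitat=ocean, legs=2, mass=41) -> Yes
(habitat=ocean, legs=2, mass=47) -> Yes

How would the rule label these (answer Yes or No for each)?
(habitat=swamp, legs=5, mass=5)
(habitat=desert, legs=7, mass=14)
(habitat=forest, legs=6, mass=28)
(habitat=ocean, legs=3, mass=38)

Rule: habitat is ocean. This holds for each 'Yes' example and fails for each 'No' one.

No, No, No, Yes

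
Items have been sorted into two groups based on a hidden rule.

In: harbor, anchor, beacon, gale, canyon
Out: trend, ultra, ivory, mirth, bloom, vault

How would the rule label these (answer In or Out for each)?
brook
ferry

Out, Out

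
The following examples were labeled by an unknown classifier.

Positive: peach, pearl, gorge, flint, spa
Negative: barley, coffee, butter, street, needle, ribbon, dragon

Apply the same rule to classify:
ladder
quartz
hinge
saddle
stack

'Positive' ⟺ odd length.
Negative: ladder, since length 6. Negative: quartz, since length 6. Positive: hinge, since length 5. Negative: saddle, since length 6. Positive: stack, since length 5.

Negative, Negative, Positive, Negative, Positive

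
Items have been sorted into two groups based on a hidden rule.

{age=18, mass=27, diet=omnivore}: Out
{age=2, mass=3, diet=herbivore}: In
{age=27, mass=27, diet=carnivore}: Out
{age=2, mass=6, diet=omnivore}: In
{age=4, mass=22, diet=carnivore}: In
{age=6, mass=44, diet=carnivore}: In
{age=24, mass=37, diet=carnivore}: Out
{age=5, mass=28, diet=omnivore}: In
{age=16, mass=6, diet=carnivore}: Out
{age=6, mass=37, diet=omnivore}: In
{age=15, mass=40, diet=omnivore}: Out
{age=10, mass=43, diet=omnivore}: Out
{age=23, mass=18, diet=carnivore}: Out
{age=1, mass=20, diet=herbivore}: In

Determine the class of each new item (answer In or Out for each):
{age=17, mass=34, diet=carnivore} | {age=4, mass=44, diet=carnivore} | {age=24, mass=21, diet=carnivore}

Out, In, Out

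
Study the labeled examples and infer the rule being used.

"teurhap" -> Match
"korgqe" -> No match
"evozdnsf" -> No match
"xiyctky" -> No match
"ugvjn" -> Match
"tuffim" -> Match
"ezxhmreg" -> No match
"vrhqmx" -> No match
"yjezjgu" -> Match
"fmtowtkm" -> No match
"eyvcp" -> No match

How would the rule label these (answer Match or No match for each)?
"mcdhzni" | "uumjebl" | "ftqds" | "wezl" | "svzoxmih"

No match, Match, No match, No match, No match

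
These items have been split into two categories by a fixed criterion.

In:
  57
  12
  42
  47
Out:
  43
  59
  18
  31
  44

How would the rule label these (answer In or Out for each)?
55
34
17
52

All 'In' examples share one property — ≡ 2 (mod 5) — and every 'Out' example lacks it.
55 → 55 mod 5 = 0 → Out. 34 → 34 mod 5 = 4 → Out. 17 → 17 mod 5 = 2 → In. 52 → 52 mod 5 = 2 → In.

Out, Out, In, In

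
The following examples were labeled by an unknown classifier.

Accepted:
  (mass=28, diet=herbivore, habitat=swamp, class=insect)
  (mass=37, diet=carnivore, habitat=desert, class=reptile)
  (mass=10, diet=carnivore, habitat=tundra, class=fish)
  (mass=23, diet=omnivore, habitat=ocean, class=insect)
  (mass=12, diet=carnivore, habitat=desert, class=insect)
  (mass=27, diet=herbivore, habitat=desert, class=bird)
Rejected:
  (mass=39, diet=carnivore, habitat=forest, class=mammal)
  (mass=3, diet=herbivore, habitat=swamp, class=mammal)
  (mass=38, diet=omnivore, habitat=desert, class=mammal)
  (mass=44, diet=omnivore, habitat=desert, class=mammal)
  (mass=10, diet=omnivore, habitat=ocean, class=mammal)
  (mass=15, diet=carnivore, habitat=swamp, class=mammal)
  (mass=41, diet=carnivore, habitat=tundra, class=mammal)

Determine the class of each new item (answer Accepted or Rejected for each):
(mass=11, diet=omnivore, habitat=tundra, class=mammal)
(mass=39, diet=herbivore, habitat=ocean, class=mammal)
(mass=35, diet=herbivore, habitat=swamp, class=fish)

A rule that fits every label: class is not mammal — true of each 'Accepted' example, false of each 'Rejected' one.
(mass=11, diet=omnivore, habitat=tundra, class=mammal): Rejected (class is mammal). (mass=39, diet=herbivore, habitat=ocean, class=mammal): Rejected (class is mammal). (mass=35, diet=herbivore, habitat=swamp, class=fish): Accepted (class is fish).

Rejected, Rejected, Accepted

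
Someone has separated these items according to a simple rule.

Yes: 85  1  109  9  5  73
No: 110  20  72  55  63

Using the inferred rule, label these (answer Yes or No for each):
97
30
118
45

Yes, No, No, Yes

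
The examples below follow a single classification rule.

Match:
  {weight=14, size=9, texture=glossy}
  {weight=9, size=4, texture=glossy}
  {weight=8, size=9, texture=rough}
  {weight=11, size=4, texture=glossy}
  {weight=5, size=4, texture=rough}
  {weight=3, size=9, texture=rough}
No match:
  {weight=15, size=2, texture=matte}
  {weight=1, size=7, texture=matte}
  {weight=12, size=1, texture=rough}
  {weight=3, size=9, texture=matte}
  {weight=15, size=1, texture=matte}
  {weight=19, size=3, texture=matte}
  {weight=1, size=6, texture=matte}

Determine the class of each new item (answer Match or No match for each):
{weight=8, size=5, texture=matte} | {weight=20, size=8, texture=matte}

No match, No match

One predicate separates the groups cleanly: texture is not matte AND size ≥ 2.
No match: {weight=8, size=5, texture=matte}, since texture is matte, size = 5. No match: {weight=20, size=8, texture=matte}, since texture is matte, size = 8.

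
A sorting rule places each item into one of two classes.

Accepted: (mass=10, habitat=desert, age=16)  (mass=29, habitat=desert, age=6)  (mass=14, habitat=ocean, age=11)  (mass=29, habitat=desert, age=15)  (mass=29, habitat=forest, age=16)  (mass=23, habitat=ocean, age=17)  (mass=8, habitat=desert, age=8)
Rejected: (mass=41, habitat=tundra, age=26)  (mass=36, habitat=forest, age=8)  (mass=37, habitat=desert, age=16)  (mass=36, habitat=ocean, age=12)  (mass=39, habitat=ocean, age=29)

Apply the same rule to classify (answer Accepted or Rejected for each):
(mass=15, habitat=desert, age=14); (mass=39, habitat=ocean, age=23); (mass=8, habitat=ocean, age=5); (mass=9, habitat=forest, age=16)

Accepted, Rejected, Accepted, Accepted

The common property of the 'Accepted' items is: mass ≤ 29. No 'Rejected' item has it.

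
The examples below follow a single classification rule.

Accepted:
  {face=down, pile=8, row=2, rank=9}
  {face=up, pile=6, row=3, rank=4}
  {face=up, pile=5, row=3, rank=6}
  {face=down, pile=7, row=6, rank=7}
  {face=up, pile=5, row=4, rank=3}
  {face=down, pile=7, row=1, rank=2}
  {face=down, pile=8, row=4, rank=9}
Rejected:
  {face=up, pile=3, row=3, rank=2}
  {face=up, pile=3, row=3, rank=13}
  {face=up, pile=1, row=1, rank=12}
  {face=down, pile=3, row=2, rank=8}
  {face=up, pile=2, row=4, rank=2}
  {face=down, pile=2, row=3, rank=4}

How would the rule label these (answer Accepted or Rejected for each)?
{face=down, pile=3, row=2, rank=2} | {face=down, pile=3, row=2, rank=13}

Rejected, Rejected

The classifier is using: pile ≥ 5.
{face=down, pile=3, row=2, rank=2} — pile = 3, hence Rejected.
{face=down, pile=3, row=2, rank=13} — pile = 3, hence Rejected.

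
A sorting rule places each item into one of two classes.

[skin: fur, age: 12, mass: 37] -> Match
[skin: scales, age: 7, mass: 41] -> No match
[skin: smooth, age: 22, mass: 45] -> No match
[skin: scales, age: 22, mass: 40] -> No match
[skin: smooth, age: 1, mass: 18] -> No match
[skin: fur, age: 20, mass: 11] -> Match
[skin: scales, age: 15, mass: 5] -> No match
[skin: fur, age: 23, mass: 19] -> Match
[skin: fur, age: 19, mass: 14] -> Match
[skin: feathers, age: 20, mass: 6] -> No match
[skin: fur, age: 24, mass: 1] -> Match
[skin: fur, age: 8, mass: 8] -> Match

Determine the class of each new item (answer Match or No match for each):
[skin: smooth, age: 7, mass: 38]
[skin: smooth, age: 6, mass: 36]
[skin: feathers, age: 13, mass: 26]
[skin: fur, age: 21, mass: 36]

No match, No match, No match, Match

All 'Match' examples share one property — skin is fur — and every 'No match' example lacks it.
No match: [skin: smooth, age: 7, mass: 38], since skin is smooth. No match: [skin: smooth, age: 6, mass: 36], since skin is smooth. No match: [skin: feathers, age: 13, mass: 26], since skin is feathers. Match: [skin: fur, age: 21, mass: 36], since skin is fur.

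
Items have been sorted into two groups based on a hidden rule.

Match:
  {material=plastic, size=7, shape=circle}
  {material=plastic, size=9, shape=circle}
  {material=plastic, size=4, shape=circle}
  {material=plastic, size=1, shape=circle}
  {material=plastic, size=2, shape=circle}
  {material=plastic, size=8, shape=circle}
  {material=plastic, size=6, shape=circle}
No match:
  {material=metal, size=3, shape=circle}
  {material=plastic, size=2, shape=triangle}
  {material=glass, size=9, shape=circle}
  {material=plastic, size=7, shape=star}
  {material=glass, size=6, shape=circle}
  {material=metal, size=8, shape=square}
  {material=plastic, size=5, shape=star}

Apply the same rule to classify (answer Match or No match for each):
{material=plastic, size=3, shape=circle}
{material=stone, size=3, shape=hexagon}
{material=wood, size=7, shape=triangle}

The distinguishing property — material is plastic AND shape is circle — holds for all the 'Match' cases and none of the 'No match' cases.
{material=plastic, size=3, shape=circle}: material is plastic, shape is circle, fits → Match.
{material=stone, size=3, shape=hexagon}: material is stone, shape is hexagon, doesn't match → No match.
{material=wood, size=7, shape=triangle}: material is wood, shape is triangle, doesn't match → No match.

Match, No match, No match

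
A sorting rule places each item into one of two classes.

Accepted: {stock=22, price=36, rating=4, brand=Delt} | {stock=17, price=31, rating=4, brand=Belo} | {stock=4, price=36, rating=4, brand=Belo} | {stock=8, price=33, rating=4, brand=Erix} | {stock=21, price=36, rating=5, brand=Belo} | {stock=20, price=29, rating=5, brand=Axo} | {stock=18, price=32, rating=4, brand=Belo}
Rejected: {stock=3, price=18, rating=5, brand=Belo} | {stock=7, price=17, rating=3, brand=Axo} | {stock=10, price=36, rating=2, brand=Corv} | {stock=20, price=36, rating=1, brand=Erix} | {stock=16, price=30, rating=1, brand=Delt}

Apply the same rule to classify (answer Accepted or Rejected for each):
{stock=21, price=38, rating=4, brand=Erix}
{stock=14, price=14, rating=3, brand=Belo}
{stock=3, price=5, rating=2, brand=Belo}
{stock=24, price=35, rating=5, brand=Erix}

The simplest hypothesis consistent with all the labels is: rating ≥ 4 AND stock ≥ 4.

Accepted, Rejected, Rejected, Accepted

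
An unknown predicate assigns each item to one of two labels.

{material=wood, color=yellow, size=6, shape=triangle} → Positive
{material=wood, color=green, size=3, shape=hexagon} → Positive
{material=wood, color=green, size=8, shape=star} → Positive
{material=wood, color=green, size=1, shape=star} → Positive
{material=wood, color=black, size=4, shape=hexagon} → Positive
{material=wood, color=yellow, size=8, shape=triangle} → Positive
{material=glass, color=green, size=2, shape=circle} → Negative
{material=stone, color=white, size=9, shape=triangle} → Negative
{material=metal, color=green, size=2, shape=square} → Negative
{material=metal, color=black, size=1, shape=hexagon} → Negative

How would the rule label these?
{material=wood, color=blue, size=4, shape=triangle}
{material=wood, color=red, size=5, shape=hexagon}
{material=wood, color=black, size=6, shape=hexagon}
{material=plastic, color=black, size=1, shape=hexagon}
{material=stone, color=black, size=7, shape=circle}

Positive, Positive, Positive, Negative, Negative

The classifier is using: material is wood.
{material=wood, color=blue, size=4, shape=triangle}: material is wood, has this property → Positive. {material=wood, color=red, size=5, shape=hexagon}: material is wood, has this property → Positive. {material=wood, color=black, size=6, shape=hexagon}: material is wood, has this property → Positive. {material=plastic, color=black, size=1, shape=hexagon}: material is plastic, does not fit → Negative. {material=stone, color=black, size=7, shape=circle}: material is stone, does not fit → Negative.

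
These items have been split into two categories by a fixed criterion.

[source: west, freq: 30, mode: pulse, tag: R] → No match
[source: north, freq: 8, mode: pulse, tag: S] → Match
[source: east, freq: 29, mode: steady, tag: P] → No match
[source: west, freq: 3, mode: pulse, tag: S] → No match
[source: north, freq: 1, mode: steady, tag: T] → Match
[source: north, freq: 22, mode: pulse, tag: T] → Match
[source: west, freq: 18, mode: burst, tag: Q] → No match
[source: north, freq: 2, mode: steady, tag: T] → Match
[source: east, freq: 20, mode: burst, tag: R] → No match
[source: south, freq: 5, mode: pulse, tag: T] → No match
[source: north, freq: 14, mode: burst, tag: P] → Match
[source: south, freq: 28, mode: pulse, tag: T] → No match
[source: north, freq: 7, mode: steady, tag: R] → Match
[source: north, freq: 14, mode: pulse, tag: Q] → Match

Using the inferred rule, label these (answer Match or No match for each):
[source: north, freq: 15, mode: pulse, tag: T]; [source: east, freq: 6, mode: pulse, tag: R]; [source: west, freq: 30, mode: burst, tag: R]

The distinguishing property — source is north — holds for all the 'Match' cases and none of the 'No match' cases.
[source: north, freq: 15, mode: pulse, tag: T] → source is north → Match. [source: east, freq: 6, mode: pulse, tag: R] → source is east → No match. [source: west, freq: 30, mode: burst, tag: R] → source is west → No match.

Match, No match, No match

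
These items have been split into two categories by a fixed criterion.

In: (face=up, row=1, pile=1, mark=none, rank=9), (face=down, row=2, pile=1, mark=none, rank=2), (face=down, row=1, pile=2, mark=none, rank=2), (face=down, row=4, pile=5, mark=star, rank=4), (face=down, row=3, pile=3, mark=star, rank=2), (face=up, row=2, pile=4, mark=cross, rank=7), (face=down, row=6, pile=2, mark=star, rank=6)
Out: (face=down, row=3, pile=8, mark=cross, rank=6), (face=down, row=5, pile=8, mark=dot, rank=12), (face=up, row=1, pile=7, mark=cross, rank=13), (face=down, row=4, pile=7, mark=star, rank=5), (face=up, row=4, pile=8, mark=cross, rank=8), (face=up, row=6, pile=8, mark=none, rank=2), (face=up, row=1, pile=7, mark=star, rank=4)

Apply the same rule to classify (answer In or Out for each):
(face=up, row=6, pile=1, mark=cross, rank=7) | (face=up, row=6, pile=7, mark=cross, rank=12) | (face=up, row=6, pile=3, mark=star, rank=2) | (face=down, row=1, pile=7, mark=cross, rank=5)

The pattern is that an item is 'In' exactly when: pile ≤ 5.
In: (face=up, row=6, pile=1, mark=cross, rank=7), since pile = 1.
Out: (face=up, row=6, pile=7, mark=cross, rank=12), since pile = 7.
In: (face=up, row=6, pile=3, mark=star, rank=2), since pile = 3.
Out: (face=down, row=1, pile=7, mark=cross, rank=5), since pile = 7.

In, Out, In, Out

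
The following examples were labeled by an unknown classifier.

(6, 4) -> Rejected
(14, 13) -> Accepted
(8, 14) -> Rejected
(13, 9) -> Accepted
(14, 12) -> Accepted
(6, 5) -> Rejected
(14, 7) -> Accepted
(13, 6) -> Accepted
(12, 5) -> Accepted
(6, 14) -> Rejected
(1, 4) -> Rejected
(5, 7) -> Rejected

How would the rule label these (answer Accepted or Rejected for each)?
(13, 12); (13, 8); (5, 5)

Accepted, Accepted, Rejected

Every 'Accepted' example satisfies: first ≥ 9. None of the 'Rejected' examples do.
(13, 12): first 13 — checks out, so Accepted. (13, 8): first 13 — checks out, so Accepted. (5, 5): first 5 — fails the rule, so Rejected.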